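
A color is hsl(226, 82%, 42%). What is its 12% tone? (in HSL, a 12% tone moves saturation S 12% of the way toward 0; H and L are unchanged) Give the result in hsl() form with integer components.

S moves 12% from 82 toward 0: 82 − 9.84 = 72.16 → 72.
H and L are unchanged.

hsl(226, 72%, 42%)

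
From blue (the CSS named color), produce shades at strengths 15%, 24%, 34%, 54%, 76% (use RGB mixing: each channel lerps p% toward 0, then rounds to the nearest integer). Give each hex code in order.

CSS blue is rgb(0, 0, 255).
15%: (0→0, 0→0, 255 − 38.25 = 216.75→217) → #0000D9
24%: (0→0, 0→0, 255 − 61.2 = 193.8→194) → #0000C2
34%: (0→0, 0→0, 255 − 86.7 = 168.3→168) → #0000A8
54%: (0→0, 0→0, 255 − 137.7 = 117.3→117) → #000075
76%: (0→0, 0→0, 255 − 193.8 = 61.2→61) → #00003D

#0000D9, #0000C2, #0000A8, #000075, #00003D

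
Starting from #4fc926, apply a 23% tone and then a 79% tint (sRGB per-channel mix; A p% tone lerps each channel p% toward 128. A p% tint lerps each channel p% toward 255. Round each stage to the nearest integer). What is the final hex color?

#4fc926 is rgb(79, 201, 38).
A 23% tone moves each channel 23% toward 128:
  R: 79 + 0.23×(128−79) = 79 + 11.27 = 90.27 → 90
  G: 201 + 0.23×(128−201) = 201 − 16.79 = 184.21 → 184
  B: 38 + 0.23×(128−38) = 38 + 20.7 = 58.7 → 59
After the tone: rgb(90, 184, 59) = #5ab83b.
A 79% tint moves each channel 79% toward 255:
  R: 90 + 130.35 = 220.35 → 220
  G: 184 + 56.09 = 240.09 → 240
  B: 59 + 0.79×(255−59) = 59 + 154.84 = 213.84 → 214
rgb(220, 240, 214) = #dcf0d6.

#dcf0d6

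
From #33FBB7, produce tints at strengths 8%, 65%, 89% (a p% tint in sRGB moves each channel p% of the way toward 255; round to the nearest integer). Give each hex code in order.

#43FBBD, #B8FEE6, #E9FFF7

#33FBB7 is rgb(51, 251, 183).
8%: (51 + 16.32 = 67.32→67, 251→251, 183 + 5.76 = 188.76→189) → #43FBBD
65%: (51 + 132.6 = 183.6→184, 251 + 2.6 = 253.6→254, 183 + 46.8 = 229.8→230) → #B8FEE6
89%: (51 + 181.56 = 232.56→233, 251 + 3.56 = 254.56→255, 183 + 64.08 = 247.08→247) → #E9FFF7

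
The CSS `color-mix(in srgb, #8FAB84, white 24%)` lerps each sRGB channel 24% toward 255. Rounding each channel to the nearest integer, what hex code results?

#8FAB84 is rgb(143, 171, 132).
Lerp each channel 24% toward 255:
  R: 143 + 0.24×(255−143) = 143 + 26.88 = 169.88 → 170
  G: 171 + 20.16 = 191.16 → 191
  B: 132 + 29.52 = 161.52 → 162
rgb(170, 191, 162) = #AABFA2.

#AABFA2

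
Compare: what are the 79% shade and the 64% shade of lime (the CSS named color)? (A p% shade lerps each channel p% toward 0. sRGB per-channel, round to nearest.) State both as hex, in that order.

#003600, #005C00

CSS lime is rgb(0, 255, 0).
79% shade:
  R: 0 + 0 = 0 → 0
  G: 255 − 201.45 = 53.55 → 54
  B: 0 + 0 = 0 → 0
  → #003600
64% shade:
  R: 0 + 0.64×(0−0) = 0 + 0 = 0 → 0
  G: 255 + 0.64×(0−255) = 255 − 163.2 = 91.8 → 92
  B: 0 + 0 = 0 → 0
  → #005C00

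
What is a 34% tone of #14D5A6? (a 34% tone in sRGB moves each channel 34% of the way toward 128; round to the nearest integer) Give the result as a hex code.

#39B899

#14D5A6 is rgb(20, 213, 166).
Lerp each channel 34% toward 128:
  R: 20 + 0.34×(128−20) = 20 + 36.72 = 56.72 → 57
  G: 213 − 28.9 = 184.1 → 184
  B: 166 − 12.92 = 153.08 → 153
rgb(57, 184, 153) = #39B899.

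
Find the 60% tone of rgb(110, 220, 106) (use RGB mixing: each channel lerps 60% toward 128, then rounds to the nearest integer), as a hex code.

Lerp each channel 60% toward 128:
  R: 110 + 10.8 = 120.8 → 121
  G: 220 + 0.6×(128−220) = 220 − 55.2 = 164.8 → 165
  B: 106 + 13.2 = 119.2 → 119
rgb(121, 165, 119) = #79A577.

#79A577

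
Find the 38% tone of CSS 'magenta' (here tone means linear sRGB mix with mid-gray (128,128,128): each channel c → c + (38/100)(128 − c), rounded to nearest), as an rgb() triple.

rgb(207, 49, 207)

CSS magenta is rgb(255, 0, 255).
A 38% tone moves each channel 38% toward 128:
  R: 255 + 0.38×(128−255) = 255 − 48.26 = 206.74 → 207
  G: 0 + 0.38×(128−0) = 0 + 48.64 = 48.64 → 49
  B: 255 − 48.26 = 206.74 → 207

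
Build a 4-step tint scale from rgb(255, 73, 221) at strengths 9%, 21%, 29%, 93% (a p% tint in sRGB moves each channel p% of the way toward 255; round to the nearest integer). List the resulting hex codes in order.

9%: (255→255, 73 + 16.38 = 89.38→89, 221 + 3.06 = 224.06→224) → #FF59E0
21%: (255→255, 73 + 38.22 = 111.22→111, 221 + 7.14 = 228.14→228) → #FF6FE4
29%: (255→255, 73 + 52.78 = 125.78→126, 221 + 9.86 = 230.86→231) → #FF7EE7
93%: (255→255, 73 + 169.26 = 242.26→242, 221 + 31.62 = 252.62→253) → #FFF2FD

#FF59E0, #FF6FE4, #FF7EE7, #FFF2FD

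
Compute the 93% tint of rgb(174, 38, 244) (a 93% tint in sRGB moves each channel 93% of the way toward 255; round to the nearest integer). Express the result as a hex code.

#f9f0fe

Per channel, c → c + 0.93(255 − c):
  R: 174 + 0.93×(255−174) = 174 + 75.33 = 249.33 → 249
  G: 38 + 0.93×(255−38) = 38 + 201.81 = 239.81 → 240
  B: 244 + 10.23 = 254.23 → 254
rgb(249, 240, 254) = #f9f0fe.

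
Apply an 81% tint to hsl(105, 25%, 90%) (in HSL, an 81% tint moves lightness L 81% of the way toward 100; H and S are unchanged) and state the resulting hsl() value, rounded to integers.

hsl(105, 25%, 98%)

L moves 81% from 90 toward 100: 90 + 8.1 = 98.1 → 98.
H and S are unchanged.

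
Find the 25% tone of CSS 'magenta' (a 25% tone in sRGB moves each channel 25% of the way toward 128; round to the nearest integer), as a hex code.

CSS magenta is rgb(255, 0, 255).
A 25% tone moves each channel 25% toward 128:
  R: 255 + 0.25×(128−255) = 255 − 31.75 = 223.25 → 223
  G: 0 + 0.25×(128−0) = 0 + 32 = 32 → 32
  B: 255 − 31.75 = 223.25 → 223
rgb(223, 32, 223) = #DF20DF.

#DF20DF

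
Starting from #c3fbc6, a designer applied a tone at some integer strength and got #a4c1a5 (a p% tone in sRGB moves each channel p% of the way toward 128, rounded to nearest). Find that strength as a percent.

47%

#c3fbc6 is rgb(195, 251, 198); #a4c1a5 is rgb(164, 193, 165).
On the G channel (widest range): 193 ≈ 251 + (p/100)(128 − 251), so p ≈ 100×(193 − 251)/(128 − 251) = -5800/-123 = 47.15.
p = 47 reproduces all three channels after rounding.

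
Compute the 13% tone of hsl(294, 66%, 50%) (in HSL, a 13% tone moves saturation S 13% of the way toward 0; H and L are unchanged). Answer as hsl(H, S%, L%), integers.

S moves 13% from 66 toward 0: 66 − 8.58 = 57.42 → 57.
H and L are unchanged.

hsl(294, 57%, 50%)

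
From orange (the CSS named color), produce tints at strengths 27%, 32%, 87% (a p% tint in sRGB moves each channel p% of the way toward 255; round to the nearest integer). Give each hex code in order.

CSS orange is rgb(255, 165, 0).
27%: (255→255, 165 + 24.3 = 189.3→189, 0 + 68.85 = 68.85→69) → #FFBD45
32%: (255→255, 165 + 28.8 = 193.8→194, 0 + 81.6 = 81.6→82) → #FFC252
87%: (255→255, 165 + 78.3 = 243.3→243, 0 + 221.85 = 221.85→222) → #FFF3DE

#FFBD45, #FFC252, #FFF3DE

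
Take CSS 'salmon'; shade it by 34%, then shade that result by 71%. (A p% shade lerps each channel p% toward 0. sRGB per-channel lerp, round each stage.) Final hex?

CSS salmon is rgb(250, 128, 114).
Per channel, c → c + 0.34(0 − c):
  R: 250 − 85 = 165 → 165
  G: 128 + 0.34×(0−128) = 128 − 43.52 = 84.48 → 84
  B: 114 + 0.34×(0−114) = 114 − 38.76 = 75.24 → 75
After the shade: rgb(165, 84, 75) = #a5544b.
Lerp each channel 71% toward 0:
  R: 165 + 0.71×(0−165) = 165 − 117.15 = 47.85 → 48
  G: 84 − 59.64 = 24.36 → 24
  B: 75 + 0.71×(0−75) = 75 − 53.25 = 21.75 → 22
rgb(48, 24, 22) = #301816.

#301816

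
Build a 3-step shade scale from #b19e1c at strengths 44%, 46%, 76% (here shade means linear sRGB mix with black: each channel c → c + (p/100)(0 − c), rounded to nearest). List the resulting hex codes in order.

#b19e1c is rgb(177, 158, 28).
44%: (177 − 77.88 = 99.12→99, 158 − 69.52 = 88.48→88, 28 − 12.32 = 15.68→16) → #635810
46%: (177 − 81.42 = 95.58→96, 158 − 72.68 = 85.32→85, 28 − 12.88 = 15.12→15) → #60550f
76%: (177 − 134.52 = 42.48→42, 158 − 120.08 = 37.92→38, 28 − 21.28 = 6.72→7) → #2a2607

#635810, #60550f, #2a2607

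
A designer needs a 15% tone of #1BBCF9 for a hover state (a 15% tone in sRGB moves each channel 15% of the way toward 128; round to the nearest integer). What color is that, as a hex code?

#2AB3E7

#1BBCF9 is rgb(27, 188, 249).
A 15% tone moves each channel 15% toward 128:
  R: 27 + 15.15 = 42.15 → 42
  G: 188 − 9 = 179 → 179
  B: 249 + 0.15×(128−249) = 249 − 18.15 = 230.85 → 231
rgb(42, 179, 231) = #2AB3E7.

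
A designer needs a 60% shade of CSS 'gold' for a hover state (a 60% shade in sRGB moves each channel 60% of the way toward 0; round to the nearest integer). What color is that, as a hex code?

#665600

CSS gold is rgb(255, 215, 0).
A 60% shade moves each channel 60% toward 0:
  R: 255 − 153 = 102 → 102
  G: 215 + 0.6×(0−215) = 215 − 129 = 86 → 86
  B: 0 + 0 = 0 → 0
rgb(102, 86, 0) = #665600.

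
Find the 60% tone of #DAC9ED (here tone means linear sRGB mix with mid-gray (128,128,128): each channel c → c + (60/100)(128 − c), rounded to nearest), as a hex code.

#A49DAC

#DAC9ED is rgb(218, 201, 237).
Lerp each channel 60% toward 128:
  R: 218 + 0.6×(128−218) = 218 − 54 = 164 → 164
  G: 201 + 0.6×(128−201) = 201 − 43.8 = 157.2 → 157
  B: 237 + 0.6×(128−237) = 237 − 65.4 = 171.6 → 172
rgb(164, 157, 172) = #A49DAC.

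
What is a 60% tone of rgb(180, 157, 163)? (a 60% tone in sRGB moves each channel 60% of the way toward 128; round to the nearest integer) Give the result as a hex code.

#958C8E

Lerp each channel 60% toward 128:
  R: 180 + 0.6×(128−180) = 180 − 31.2 = 148.8 → 149
  G: 157 − 17.4 = 139.6 → 140
  B: 163 + 0.6×(128−163) = 163 − 21 = 142 → 142
rgb(149, 140, 142) = #958C8E.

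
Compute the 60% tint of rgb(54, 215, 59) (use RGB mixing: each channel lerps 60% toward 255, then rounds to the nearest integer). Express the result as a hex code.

#afefb1

A 60% tint moves each channel 60% toward 255:
  R: 54 + 120.6 = 174.6 → 175
  G: 215 + 0.6×(255−215) = 215 + 24 = 239 → 239
  B: 59 + 0.6×(255−59) = 59 + 117.6 = 176.6 → 177
rgb(175, 239, 177) = #afefb1.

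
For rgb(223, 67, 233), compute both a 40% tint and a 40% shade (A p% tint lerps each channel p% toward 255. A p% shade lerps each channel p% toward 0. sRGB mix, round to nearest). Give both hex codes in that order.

#ec8ef2, #86288c

40% tint:
  R: 223 + 0.4×(255−223) = 223 + 12.8 = 235.8 → 236
  G: 67 + 75.2 = 142.2 → 142
  B: 233 + 8.8 = 241.8 → 242
  → #ec8ef2
40% shade:
  R: 223 + 0.4×(0−223) = 223 − 89.2 = 133.8 → 134
  G: 67 + 0.4×(0−67) = 67 − 26.8 = 40.2 → 40
  B: 233 + 0.4×(0−233) = 233 − 93.2 = 139.8 → 140
  → #86288c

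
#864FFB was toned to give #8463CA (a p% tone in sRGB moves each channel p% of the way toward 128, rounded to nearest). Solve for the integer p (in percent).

40%

#864FFB is rgb(134, 79, 251); #8463CA is rgb(132, 99, 202).
On the B channel (widest range): 202 ≈ 251 + (p/100)(128 − 251), so p ≈ 100×(202 − 251)/(128 − 251) = -4900/-123 = 39.84.
p = 40 reproduces all three channels after rounding.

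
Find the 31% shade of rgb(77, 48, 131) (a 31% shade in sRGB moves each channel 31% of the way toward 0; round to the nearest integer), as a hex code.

#35215A

A 31% shade moves each channel 31% toward 0:
  R: 77 + 0.31×(0−77) = 77 − 23.87 = 53.13 → 53
  G: 48 + 0.31×(0−48) = 48 − 14.88 = 33.12 → 33
  B: 131 + 0.31×(0−131) = 131 − 40.61 = 90.39 → 90
rgb(53, 33, 90) = #35215A.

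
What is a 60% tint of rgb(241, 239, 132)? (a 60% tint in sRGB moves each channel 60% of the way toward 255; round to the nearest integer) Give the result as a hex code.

#F9F9CE

A 60% tint moves each channel 60% toward 255:
  R: 241 + 0.6×(255−241) = 241 + 8.4 = 249.4 → 249
  G: 239 + 0.6×(255−239) = 239 + 9.6 = 248.6 → 249
  B: 132 + 0.6×(255−132) = 132 + 73.8 = 205.8 → 206
rgb(249, 249, 206) = #F9F9CE.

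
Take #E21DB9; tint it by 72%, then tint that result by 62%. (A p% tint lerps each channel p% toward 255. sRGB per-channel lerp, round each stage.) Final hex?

#FCE7F7

#E21DB9 is rgb(226, 29, 185).
Per channel, c → c + 0.72(255 − c):
  R: 226 + 20.88 = 246.88 → 247
  G: 29 + 0.72×(255−29) = 29 + 162.72 = 191.72 → 192
  B: 185 + 50.4 = 235.4 → 235
After the tint: rgb(247, 192, 235) = #F7C0EB.
Per channel, c → c + 0.62(255 − c):
  R: 247 + 0.62×(255−247) = 247 + 4.96 = 251.96 → 252
  G: 192 + 0.62×(255−192) = 192 + 39.06 = 231.06 → 231
  B: 235 + 0.62×(255−235) = 235 + 12.4 = 247.4 → 247
rgb(252, 231, 247) = #FCE7F7.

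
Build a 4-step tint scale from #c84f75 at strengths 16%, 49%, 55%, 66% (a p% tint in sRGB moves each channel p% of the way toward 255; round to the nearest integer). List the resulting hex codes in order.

#d16b8b, #e3a5b9, #e6b0c1, #ecc3d0

#c84f75 is rgb(200, 79, 117).
16%: (200 + 8.8 = 208.8→209, 79 + 28.16 = 107.16→107, 117 + 22.08 = 139.08→139) → #d16b8b
49%: (200 + 26.95 = 226.95→227, 79 + 86.24 = 165.24→165, 117 + 67.62 = 184.62→185) → #e3a5b9
55%: (200 + 30.25 = 230.25→230, 79 + 96.8 = 175.8→176, 117 + 75.9 = 192.9→193) → #e6b0c1
66%: (200 + 36.3 = 236.3→236, 79 + 116.16 = 195.16→195, 117 + 91.08 = 208.08→208) → #ecc3d0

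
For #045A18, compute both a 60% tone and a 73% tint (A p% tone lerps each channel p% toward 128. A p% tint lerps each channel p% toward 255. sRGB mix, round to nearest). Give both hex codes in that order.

#045A18 is rgb(4, 90, 24).
60% tone:
  R: 4 + 0.6×(128−4) = 4 + 74.4 = 78.4 → 78
  G: 90 + 0.6×(128−90) = 90 + 22.8 = 112.8 → 113
  B: 24 + 0.6×(128−24) = 24 + 62.4 = 86.4 → 86
  → #4E7156
73% tint:
  R: 4 + 0.73×(255−4) = 4 + 183.23 = 187.23 → 187
  G: 90 + 120.45 = 210.45 → 210
  B: 24 + 0.73×(255−24) = 24 + 168.63 = 192.63 → 193
  → #BBD2C1

#4E7156, #BBD2C1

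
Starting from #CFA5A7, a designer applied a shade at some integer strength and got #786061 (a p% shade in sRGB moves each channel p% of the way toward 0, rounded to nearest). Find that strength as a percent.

#CFA5A7 is rgb(207, 165, 167); #786061 is rgb(120, 96, 97).
On the R channel (widest range): 120 ≈ 207 + (p/100)(0 − 207), so p ≈ 100×(120 − 207)/(0 − 207) = -8700/-207 = 42.03.
p = 42 reproduces all three channels after rounding.

42%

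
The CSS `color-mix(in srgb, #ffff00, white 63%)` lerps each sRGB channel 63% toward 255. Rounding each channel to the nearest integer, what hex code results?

#ffff00 is rgb(255, 255, 0).
A 63% tint moves each channel 63% toward 255:
  R: 255 + 0.63×(255−255) = 255 + 0 = 255 → 255
  G: 255 + 0.63×(255−255) = 255 + 0 = 255 → 255
  B: 0 + 160.65 = 160.65 → 161
rgb(255, 255, 161) = #ffffa1.

#ffffa1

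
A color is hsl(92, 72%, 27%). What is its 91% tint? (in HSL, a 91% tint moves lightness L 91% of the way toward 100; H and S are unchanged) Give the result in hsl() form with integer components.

L moves 91% from 27 toward 100: 27 + 66.43 = 93.43 → 93.
H and S are unchanged.

hsl(92, 72%, 93%)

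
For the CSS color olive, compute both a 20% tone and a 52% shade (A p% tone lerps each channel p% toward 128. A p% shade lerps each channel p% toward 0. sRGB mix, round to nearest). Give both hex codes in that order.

#80801A, #3D3D00

CSS olive is rgb(128, 128, 0).
20% tone:
  R: 128 + 0.2×(128−128) = 128 + 0 = 128 → 128
  G: 128 + 0 = 128 → 128
  B: 0 + 0.2×(128−0) = 0 + 25.6 = 25.6 → 26
  → #80801A
52% shade:
  R: 128 + 0.52×(0−128) = 128 − 66.56 = 61.44 → 61
  G: 128 + 0.52×(0−128) = 128 − 66.56 = 61.44 → 61
  B: 0 + 0 = 0 → 0
  → #3D3D00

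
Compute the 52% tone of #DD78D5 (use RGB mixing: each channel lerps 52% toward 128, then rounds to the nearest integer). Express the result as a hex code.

#AD7CA9

#DD78D5 is rgb(221, 120, 213).
A 52% tone moves each channel 52% toward 128:
  R: 221 + 0.52×(128−221) = 221 − 48.36 = 172.64 → 173
  G: 120 + 0.52×(128−120) = 120 + 4.16 = 124.16 → 124
  B: 213 + 0.52×(128−213) = 213 − 44.2 = 168.8 → 169
rgb(173, 124, 169) = #AD7CA9.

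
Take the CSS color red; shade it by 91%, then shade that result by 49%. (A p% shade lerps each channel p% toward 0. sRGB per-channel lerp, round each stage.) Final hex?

CSS red is rgb(255, 0, 0).
Lerp each channel 91% toward 0:
  R: 255 + 0.91×(0−255) = 255 − 232.05 = 22.95 → 23
  G: 0 + 0 = 0 → 0
  B: 0 + 0 = 0 → 0
After the shade: rgb(23, 0, 0) = #170000.
A 49% shade moves each channel 49% toward 0:
  R: 23 − 11.27 = 11.73 → 12
  G: 0 + 0 = 0 → 0
  B: 0 + 0.49×(0−0) = 0 + 0 = 0 → 0
rgb(12, 0, 0) = #0c0000.

#0c0000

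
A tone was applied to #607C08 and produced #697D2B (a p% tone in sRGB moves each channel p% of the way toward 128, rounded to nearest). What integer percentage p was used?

29%

#607C08 is rgb(96, 124, 8); #697D2B is rgb(105, 125, 43).
On the B channel (widest range): 43 ≈ 8 + (p/100)(128 − 8), so p ≈ 100×(43 − 8)/(128 − 8) = 3500/120 = 29.17.
p = 29 reproduces all three channels after rounding.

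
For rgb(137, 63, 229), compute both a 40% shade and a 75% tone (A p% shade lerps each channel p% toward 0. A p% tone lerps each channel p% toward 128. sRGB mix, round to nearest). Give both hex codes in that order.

#522689, #827099

40% shade:
  R: 137 + 0.4×(0−137) = 137 − 54.8 = 82.2 → 82
  G: 63 − 25.2 = 37.8 → 38
  B: 229 − 91.6 = 137.4 → 137
  → #522689
75% tone:
  R: 137 − 6.75 = 130.25 → 130
  G: 63 + 48.75 = 111.75 → 112
  B: 229 + 0.75×(128−229) = 229 − 75.75 = 153.25 → 153
  → #827099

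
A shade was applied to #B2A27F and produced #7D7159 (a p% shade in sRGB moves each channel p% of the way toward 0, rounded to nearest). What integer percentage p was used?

30%

#B2A27F is rgb(178, 162, 127); #7D7159 is rgb(125, 113, 89).
On the R channel (widest range): 125 ≈ 178 + (p/100)(0 − 178), so p ≈ 100×(125 − 178)/(0 − 178) = -5300/-178 = 29.78.
p = 30 reproduces all three channels after rounding.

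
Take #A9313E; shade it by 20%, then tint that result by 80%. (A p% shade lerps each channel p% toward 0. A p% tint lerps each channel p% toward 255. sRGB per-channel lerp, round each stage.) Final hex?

#A9313E is rgb(169, 49, 62).
Lerp each channel 20% toward 0:
  R: 169 + 0.2×(0−169) = 169 − 33.8 = 135.2 → 135
  G: 49 + 0.2×(0−49) = 49 − 9.8 = 39.2 → 39
  B: 62 + 0.2×(0−62) = 62 − 12.4 = 49.6 → 50
After the shade: rgb(135, 39, 50) = #872732.
Lerp each channel 80% toward 255:
  R: 135 + 0.8×(255−135) = 135 + 96 = 231 → 231
  G: 39 + 0.8×(255−39) = 39 + 172.8 = 211.8 → 212
  B: 50 + 0.8×(255−50) = 50 + 164 = 214 → 214
rgb(231, 212, 214) = #E7D4D6.

#E7D4D6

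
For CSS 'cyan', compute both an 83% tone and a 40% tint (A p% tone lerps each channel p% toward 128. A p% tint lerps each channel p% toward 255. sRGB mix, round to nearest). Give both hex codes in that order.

#6A9696, #66FFFF

CSS cyan is rgb(0, 255, 255).
83% tone:
  R: 0 + 0.83×(128−0) = 0 + 106.24 = 106.24 → 106
  G: 255 + 0.83×(128−255) = 255 − 105.41 = 149.59 → 150
  B: 255 − 105.41 = 149.59 → 150
  → #6A9696
40% tint:
  R: 0 + 102 = 102 → 102
  G: 255 + 0.4×(255−255) = 255 + 0 = 255 → 255
  B: 255 + 0 = 255 → 255
  → #66FFFF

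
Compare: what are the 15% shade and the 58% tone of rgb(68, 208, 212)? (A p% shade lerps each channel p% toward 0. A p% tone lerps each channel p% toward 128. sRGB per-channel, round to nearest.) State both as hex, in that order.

#3AB1B4, #67A2A3

15% shade:
  R: 68 − 10.2 = 57.8 → 58
  G: 208 + 0.15×(0−208) = 208 − 31.2 = 176.8 → 177
  B: 212 + 0.15×(0−212) = 212 − 31.8 = 180.2 → 180
  → #3AB1B4
58% tone:
  R: 68 + 0.58×(128−68) = 68 + 34.8 = 102.8 → 103
  G: 208 + 0.58×(128−208) = 208 − 46.4 = 161.6 → 162
  B: 212 − 48.72 = 163.28 → 163
  → #67A2A3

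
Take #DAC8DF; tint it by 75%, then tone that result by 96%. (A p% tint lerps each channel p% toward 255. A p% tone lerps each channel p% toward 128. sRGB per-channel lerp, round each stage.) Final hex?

#858585

#DAC8DF is rgb(218, 200, 223).
Lerp each channel 75% toward 255:
  R: 218 + 0.75×(255−218) = 218 + 27.75 = 245.75 → 246
  G: 200 + 0.75×(255−200) = 200 + 41.25 = 241.25 → 241
  B: 223 + 0.75×(255−223) = 223 + 24 = 247 → 247
After the tint: rgb(246, 241, 247) = #F6F1F7.
Lerp each channel 96% toward 128:
  R: 246 + 0.96×(128−246) = 246 − 113.28 = 132.72 → 133
  G: 241 − 108.48 = 132.52 → 133
  B: 247 + 0.96×(128−247) = 247 − 114.24 = 132.76 → 133
rgb(133, 133, 133) = #858585.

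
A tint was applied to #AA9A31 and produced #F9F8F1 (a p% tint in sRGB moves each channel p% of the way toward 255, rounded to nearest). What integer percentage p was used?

93%

#AA9A31 is rgb(170, 154, 49); #F9F8F1 is rgb(249, 248, 241).
On the B channel (widest range): 241 ≈ 49 + (p/100)(255 − 49), so p ≈ 100×(241 − 49)/(255 − 49) = 19200/206 = 93.20.
p = 93 reproduces all three channels after rounding.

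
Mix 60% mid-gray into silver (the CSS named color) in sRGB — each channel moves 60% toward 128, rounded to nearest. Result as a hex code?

CSS silver is rgb(192, 192, 192).
Per channel, c → c + 0.6(128 − c):
  R: 192 − 38.4 = 153.6 → 154
  G: 192 + 0.6×(128−192) = 192 − 38.4 = 153.6 → 154
  B: 192 + 0.6×(128−192) = 192 − 38.4 = 153.6 → 154
rgb(154, 154, 154) = #9A9A9A.

#9A9A9A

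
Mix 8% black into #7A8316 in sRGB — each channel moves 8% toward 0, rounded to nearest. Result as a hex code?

#7A8316 is rgb(122, 131, 22).
An 8% shade moves each channel 8% toward 0:
  R: 122 − 9.76 = 112.24 → 112
  G: 131 − 10.48 = 120.52 → 121
  B: 22 − 1.76 = 20.24 → 20
rgb(112, 121, 20) = #707914.

#707914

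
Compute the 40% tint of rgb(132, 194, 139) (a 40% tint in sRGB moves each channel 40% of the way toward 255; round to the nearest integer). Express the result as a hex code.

Per channel, c → c + 0.4(255 − c):
  R: 132 + 0.4×(255−132) = 132 + 49.2 = 181.2 → 181
  G: 194 + 24.4 = 218.4 → 218
  B: 139 + 46.4 = 185.4 → 185
rgb(181, 218, 185) = #B5DAB9.

#B5DAB9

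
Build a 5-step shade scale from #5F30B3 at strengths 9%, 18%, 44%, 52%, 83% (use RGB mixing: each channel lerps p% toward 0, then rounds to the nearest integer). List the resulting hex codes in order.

#5F30B3 is rgb(95, 48, 179).
9%: (95 − 8.55 = 86.45→86, 48 − 4.32 = 43.68→44, 179 − 16.11 = 162.89→163) → #562CA3
18%: (95 − 17.1 = 77.9→78, 48 − 8.64 = 39.36→39, 179 − 32.22 = 146.78→147) → #4E2793
44%: (95 − 41.8 = 53.2→53, 48 − 21.12 = 26.88→27, 179 − 78.76 = 100.24→100) → #351B64
52%: (95 − 49.4 = 45.6→46, 48 − 24.96 = 23.04→23, 179 − 93.08 = 85.92→86) → #2E1756
83%: (95 − 78.85 = 16.15→16, 48 − 39.84 = 8.16→8, 179 − 148.57 = 30.43→30) → #10081E

#562CA3, #4E2793, #351B64, #2E1756, #10081E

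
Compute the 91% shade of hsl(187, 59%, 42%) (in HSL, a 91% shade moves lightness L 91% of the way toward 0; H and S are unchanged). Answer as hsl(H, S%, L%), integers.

hsl(187, 59%, 4%)

L moves 91% from 42 toward 0: 42 − 38.22 = 3.78 → 4.
H and S are unchanged.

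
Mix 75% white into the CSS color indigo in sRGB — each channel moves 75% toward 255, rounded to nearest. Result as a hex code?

CSS indigo is rgb(75, 0, 130).
Lerp each channel 75% toward 255:
  R: 75 + 135 = 210 → 210
  G: 0 + 0.75×(255−0) = 0 + 191.25 = 191.25 → 191
  B: 130 + 0.75×(255−130) = 130 + 93.75 = 223.75 → 224
rgb(210, 191, 224) = #D2BFE0.

#D2BFE0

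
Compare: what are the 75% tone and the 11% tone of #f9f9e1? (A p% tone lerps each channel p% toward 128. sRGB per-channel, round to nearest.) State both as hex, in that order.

#f9f9e1 is rgb(249, 249, 225).
75% tone:
  R: 249 + 0.75×(128−249) = 249 − 90.75 = 158.25 → 158
  G: 249 − 90.75 = 158.25 → 158
  B: 225 + 0.75×(128−225) = 225 − 72.75 = 152.25 → 152
  → #9e9e98
11% tone:
  R: 249 + 0.11×(128−249) = 249 − 13.31 = 235.69 → 236
  G: 249 − 13.31 = 235.69 → 236
  B: 225 + 0.11×(128−225) = 225 − 10.67 = 214.33 → 214
  → #ececd6

#9e9e98, #ececd6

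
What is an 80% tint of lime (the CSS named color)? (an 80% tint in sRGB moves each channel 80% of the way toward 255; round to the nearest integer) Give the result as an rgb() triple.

CSS lime is rgb(0, 255, 0).
An 80% tint moves each channel 80% toward 255:
  R: 0 + 204 = 204 → 204
  G: 255 + 0 = 255 → 255
  B: 0 + 204 = 204 → 204

rgb(204, 255, 204)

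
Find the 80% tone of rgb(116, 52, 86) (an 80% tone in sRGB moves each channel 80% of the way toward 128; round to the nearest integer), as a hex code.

#7e7178

An 80% tone moves each channel 80% toward 128:
  R: 116 + 9.6 = 125.6 → 126
  G: 52 + 0.8×(128−52) = 52 + 60.8 = 112.8 → 113
  B: 86 + 0.8×(128−86) = 86 + 33.6 = 119.6 → 120
rgb(126, 113, 120) = #7e7178.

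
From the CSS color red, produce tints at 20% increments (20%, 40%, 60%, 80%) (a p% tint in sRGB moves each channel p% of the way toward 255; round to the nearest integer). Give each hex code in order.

CSS red is rgb(255, 0, 0).
20%: (255→255, 0 + 51 = 51→51, 0 + 51 = 51→51) → #ff3333
40%: (255→255, 0 + 102 = 102→102, 0 + 102 = 102→102) → #ff6666
60%: (255→255, 0 + 153 = 153→153, 0 + 153 = 153→153) → #ff9999
80%: (255→255, 0 + 204 = 204→204, 0 + 204 = 204→204) → #ffcccc

#ff3333, #ff6666, #ff9999, #ffcccc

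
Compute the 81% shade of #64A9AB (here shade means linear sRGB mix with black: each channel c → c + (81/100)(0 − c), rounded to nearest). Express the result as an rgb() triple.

#64A9AB is rgb(100, 169, 171).
Per channel, c → c + 0.81(0 − c):
  R: 100 + 0.81×(0−100) = 100 − 81 = 19 → 19
  G: 169 + 0.81×(0−169) = 169 − 136.89 = 32.11 → 32
  B: 171 + 0.81×(0−171) = 171 − 138.51 = 32.49 → 32

rgb(19, 32, 32)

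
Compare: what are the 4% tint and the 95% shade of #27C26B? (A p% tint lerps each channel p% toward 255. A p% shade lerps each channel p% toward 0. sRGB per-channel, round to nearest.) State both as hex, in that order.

#27C26B is rgb(39, 194, 107).
4% tint:
  R: 39 + 0.04×(255−39) = 39 + 8.64 = 47.64 → 48
  G: 194 + 2.44 = 196.44 → 196
  B: 107 + 0.04×(255−107) = 107 + 5.92 = 112.92 → 113
  → #30C471
95% shade:
  R: 39 + 0.95×(0−39) = 39 − 37.05 = 1.95 → 2
  G: 194 − 184.3 = 9.7 → 10
  B: 107 + 0.95×(0−107) = 107 − 101.65 = 5.35 → 5
  → #020A05

#30C471, #020A05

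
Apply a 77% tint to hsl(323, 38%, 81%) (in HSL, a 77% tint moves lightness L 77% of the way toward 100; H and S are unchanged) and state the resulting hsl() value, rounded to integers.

hsl(323, 38%, 96%)

L moves 77% from 81 toward 100: 81 + 14.63 = 95.63 → 96.
H and S are unchanged.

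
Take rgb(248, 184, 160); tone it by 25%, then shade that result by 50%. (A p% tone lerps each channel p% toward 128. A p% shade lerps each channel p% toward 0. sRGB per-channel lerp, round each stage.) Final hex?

#6d554c

A 25% tone moves each channel 25% toward 128:
  R: 248 − 30 = 218 → 218
  G: 184 + 0.25×(128−184) = 184 − 14 = 170 → 170
  B: 160 − 8 = 152 → 152
After the tone: rgb(218, 170, 152) = #daaa98.
Lerp each channel 50% toward 0:
  R: 218 + 0.5×(0−218) = 218 − 109 = 109 → 109
  G: 170 − 85 = 85 → 85
  B: 152 + 0.5×(0−152) = 152 − 76 = 76 → 76
rgb(109, 85, 76) = #6d554c.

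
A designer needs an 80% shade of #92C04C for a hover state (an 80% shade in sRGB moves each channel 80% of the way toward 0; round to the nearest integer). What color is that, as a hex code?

#1D260F

#92C04C is rgb(146, 192, 76).
Lerp each channel 80% toward 0:
  R: 146 − 116.8 = 29.2 → 29
  G: 192 + 0.8×(0−192) = 192 − 153.6 = 38.4 → 38
  B: 76 + 0.8×(0−76) = 76 − 60.8 = 15.2 → 15
rgb(29, 38, 15) = #1D260F.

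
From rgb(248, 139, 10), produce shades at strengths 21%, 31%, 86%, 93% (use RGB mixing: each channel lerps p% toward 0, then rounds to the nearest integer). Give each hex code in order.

#c46e08, #ab6007, #231301, #110a01

21%: (248 − 52.08 = 195.92→196, 139 − 29.19 = 109.81→110, 10 − 2.1 = 7.9→8) → #c46e08
31%: (248 − 76.88 = 171.12→171, 139 − 43.09 = 95.91→96, 10 − 3.1 = 6.9→7) → #ab6007
86%: (248 − 213.28 = 34.72→35, 139 − 119.54 = 19.46→19, 10 − 8.6 = 1.4→1) → #231301
93%: (248 − 230.64 = 17.36→17, 139 − 129.27 = 9.73→10, 10 − 9.3 = 0.7→1) → #110a01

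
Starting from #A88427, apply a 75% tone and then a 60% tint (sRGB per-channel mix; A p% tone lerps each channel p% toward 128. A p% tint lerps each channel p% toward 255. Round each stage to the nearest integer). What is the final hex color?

#A88427 is rgb(168, 132, 39).
Per channel, c → c + 0.75(128 − c):
  R: 168 − 30 = 138 → 138
  G: 132 + 0.75×(128−132) = 132 − 3 = 129 → 129
  B: 39 + 0.75×(128−39) = 39 + 66.75 = 105.75 → 106
After the tone: rgb(138, 129, 106) = #8A816A.
Per channel, c → c + 0.6(255 − c):
  R: 138 + 70.2 = 208.2 → 208
  G: 129 + 0.6×(255−129) = 129 + 75.6 = 204.6 → 205
  B: 106 + 89.4 = 195.4 → 195
rgb(208, 205, 195) = #D0CDC3.

#D0CDC3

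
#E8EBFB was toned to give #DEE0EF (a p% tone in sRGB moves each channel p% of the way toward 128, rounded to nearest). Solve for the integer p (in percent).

#E8EBFB is rgb(232, 235, 251); #DEE0EF is rgb(222, 224, 239).
On the B channel (widest range): 239 ≈ 251 + (p/100)(128 − 251), so p ≈ 100×(239 − 251)/(128 − 251) = -1200/-123 = 9.76.
p = 10 reproduces all three channels after rounding.

10%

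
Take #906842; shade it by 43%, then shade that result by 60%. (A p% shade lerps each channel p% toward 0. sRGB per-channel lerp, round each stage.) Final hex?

#906842 is rgb(144, 104, 66).
Lerp each channel 43% toward 0:
  R: 144 − 61.92 = 82.08 → 82
  G: 104 + 0.43×(0−104) = 104 − 44.72 = 59.28 → 59
  B: 66 − 28.38 = 37.62 → 38
After the shade: rgb(82, 59, 38) = #523b26.
Lerp each channel 60% toward 0:
  R: 82 + 0.6×(0−82) = 82 − 49.2 = 32.8 → 33
  G: 59 + 0.6×(0−59) = 59 − 35.4 = 23.6 → 24
  B: 38 + 0.6×(0−38) = 38 − 22.8 = 15.2 → 15
rgb(33, 24, 15) = #21180f.

#21180f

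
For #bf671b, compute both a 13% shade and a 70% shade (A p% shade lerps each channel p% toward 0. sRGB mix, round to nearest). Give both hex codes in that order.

#bf671b is rgb(191, 103, 27).
13% shade:
  R: 191 − 24.83 = 166.17 → 166
  G: 103 + 0.13×(0−103) = 103 − 13.39 = 89.61 → 90
  B: 27 − 3.51 = 23.49 → 23
  → #a65a17
70% shade:
  R: 191 − 133.7 = 57.3 → 57
  G: 103 + 0.7×(0−103) = 103 − 72.1 = 30.9 → 31
  B: 27 + 0.7×(0−27) = 27 − 18.9 = 8.1 → 8
  → #391f08

#a65a17, #391f08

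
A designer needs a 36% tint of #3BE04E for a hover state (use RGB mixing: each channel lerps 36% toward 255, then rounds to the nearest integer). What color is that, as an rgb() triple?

rgb(130, 235, 142)

#3BE04E is rgb(59, 224, 78).
A 36% tint moves each channel 36% toward 255:
  R: 59 + 70.56 = 129.56 → 130
  G: 224 + 0.36×(255−224) = 224 + 11.16 = 235.16 → 235
  B: 78 + 0.36×(255−78) = 78 + 63.72 = 141.72 → 142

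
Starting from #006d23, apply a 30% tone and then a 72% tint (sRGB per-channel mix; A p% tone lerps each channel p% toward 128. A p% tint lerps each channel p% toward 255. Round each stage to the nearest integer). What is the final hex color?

#c2d8c9

#006d23 is rgb(0, 109, 35).
Per channel, c → c + 0.3(128 − c):
  R: 0 + 0.3×(128−0) = 0 + 38.4 = 38.4 → 38
  G: 109 + 5.7 = 114.7 → 115
  B: 35 + 27.9 = 62.9 → 63
After the tone: rgb(38, 115, 63) = #26733f.
Per channel, c → c + 0.72(255 − c):
  R: 38 + 0.72×(255−38) = 38 + 156.24 = 194.24 → 194
  G: 115 + 0.72×(255−115) = 115 + 100.8 = 215.8 → 216
  B: 63 + 0.72×(255−63) = 63 + 138.24 = 201.24 → 201
rgb(194, 216, 201) = #c2d8c9.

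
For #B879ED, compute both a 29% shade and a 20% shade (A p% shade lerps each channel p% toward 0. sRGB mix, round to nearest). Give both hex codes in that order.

#8356A8, #9361BE

#B879ED is rgb(184, 121, 237).
29% shade:
  R: 184 + 0.29×(0−184) = 184 − 53.36 = 130.64 → 131
  G: 121 + 0.29×(0−121) = 121 − 35.09 = 85.91 → 86
  B: 237 − 68.73 = 168.27 → 168
  → #8356A8
20% shade:
  R: 184 + 0.2×(0−184) = 184 − 36.8 = 147.2 → 147
  G: 121 + 0.2×(0−121) = 121 − 24.2 = 96.8 → 97
  B: 237 + 0.2×(0−237) = 237 − 47.4 = 189.6 → 190
  → #9361BE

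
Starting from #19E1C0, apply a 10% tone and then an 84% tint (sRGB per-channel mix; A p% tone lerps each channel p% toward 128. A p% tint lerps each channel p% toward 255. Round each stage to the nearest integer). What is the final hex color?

#19E1C0 is rgb(25, 225, 192).
Lerp each channel 10% toward 128:
  R: 25 + 0.1×(128−25) = 25 + 10.3 = 35.3 → 35
  G: 225 − 9.7 = 215.3 → 215
  B: 192 + 0.1×(128−192) = 192 − 6.4 = 185.6 → 186
After the tone: rgb(35, 215, 186) = #23D7BA.
Lerp each channel 84% toward 255:
  R: 35 + 184.8 = 219.8 → 220
  G: 215 + 0.84×(255−215) = 215 + 33.6 = 248.6 → 249
  B: 186 + 0.84×(255−186) = 186 + 57.96 = 243.96 → 244
rgb(220, 249, 244) = #DCF9F4.

#DCF9F4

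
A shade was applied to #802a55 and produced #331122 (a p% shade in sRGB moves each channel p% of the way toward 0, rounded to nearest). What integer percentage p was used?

#802a55 is rgb(128, 42, 85); #331122 is rgb(51, 17, 34).
On the R channel (widest range): 51 ≈ 128 + (p/100)(0 − 128), so p ≈ 100×(51 − 128)/(0 − 128) = -7700/-128 = 60.16.
p = 60 reproduces all three channels after rounding.

60%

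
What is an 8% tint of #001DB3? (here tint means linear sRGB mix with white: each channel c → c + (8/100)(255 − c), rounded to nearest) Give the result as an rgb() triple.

#001DB3 is rgb(0, 29, 179).
An 8% tint moves each channel 8% toward 255:
  R: 0 + 0.08×(255−0) = 0 + 20.4 = 20.4 → 20
  G: 29 + 18.08 = 47.08 → 47
  B: 179 + 0.08×(255−179) = 179 + 6.08 = 185.08 → 185

rgb(20, 47, 185)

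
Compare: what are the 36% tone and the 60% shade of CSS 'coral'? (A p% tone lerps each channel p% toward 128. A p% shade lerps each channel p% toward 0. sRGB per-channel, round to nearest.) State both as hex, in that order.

CSS coral is rgb(255, 127, 80).
36% tone:
  R: 255 + 0.36×(128−255) = 255 − 45.72 = 209.28 → 209
  G: 127 + 0.36×(128−127) = 127 + 0.36 = 127.36 → 127
  B: 80 + 0.36×(128−80) = 80 + 17.28 = 97.28 → 97
  → #D17F61
60% shade:
  R: 255 + 0.6×(0−255) = 255 − 153 = 102 → 102
  G: 127 − 76.2 = 50.8 → 51
  B: 80 − 48 = 32 → 32
  → #663320

#D17F61, #663320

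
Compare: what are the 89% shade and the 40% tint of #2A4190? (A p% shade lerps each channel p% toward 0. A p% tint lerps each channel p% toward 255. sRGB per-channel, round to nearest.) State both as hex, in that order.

#050710, #7F8DBC

#2A4190 is rgb(42, 65, 144).
89% shade:
  R: 42 + 0.89×(0−42) = 42 − 37.38 = 4.62 → 5
  G: 65 + 0.89×(0−65) = 65 − 57.85 = 7.15 → 7
  B: 144 − 128.16 = 15.84 → 16
  → #050710
40% tint:
  R: 42 + 0.4×(255−42) = 42 + 85.2 = 127.2 → 127
  G: 65 + 0.4×(255−65) = 65 + 76 = 141 → 141
  B: 144 + 44.4 = 188.4 → 188
  → #7F8DBC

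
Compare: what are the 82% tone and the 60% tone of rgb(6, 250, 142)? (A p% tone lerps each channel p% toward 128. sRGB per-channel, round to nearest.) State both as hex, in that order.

#6A9683, #4FB186

82% tone:
  R: 6 + 100.04 = 106.04 → 106
  G: 250 + 0.82×(128−250) = 250 − 100.04 = 149.96 → 150
  B: 142 + 0.82×(128−142) = 142 − 11.48 = 130.52 → 131
  → #6A9683
60% tone:
  R: 6 + 0.6×(128−6) = 6 + 73.2 = 79.2 → 79
  G: 250 + 0.6×(128−250) = 250 − 73.2 = 176.8 → 177
  B: 142 − 8.4 = 133.6 → 134
  → #4FB186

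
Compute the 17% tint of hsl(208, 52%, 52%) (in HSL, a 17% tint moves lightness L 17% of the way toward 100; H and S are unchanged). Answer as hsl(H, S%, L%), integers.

hsl(208, 52%, 60%)

L moves 17% from 52 toward 100: 52 + 8.16 = 60.16 → 60.
H and S are unchanged.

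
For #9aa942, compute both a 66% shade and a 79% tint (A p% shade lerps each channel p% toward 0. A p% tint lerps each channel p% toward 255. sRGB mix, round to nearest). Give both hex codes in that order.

#9aa942 is rgb(154, 169, 66).
66% shade:
  R: 154 + 0.66×(0−154) = 154 − 101.64 = 52.36 → 52
  G: 169 + 0.66×(0−169) = 169 − 111.54 = 57.46 → 57
  B: 66 + 0.66×(0−66) = 66 − 43.56 = 22.44 → 22
  → #343916
79% tint:
  R: 154 + 0.79×(255−154) = 154 + 79.79 = 233.79 → 234
  G: 169 + 0.79×(255−169) = 169 + 67.94 = 236.94 → 237
  B: 66 + 149.31 = 215.31 → 215
  → #eaedd7

#343916, #eaedd7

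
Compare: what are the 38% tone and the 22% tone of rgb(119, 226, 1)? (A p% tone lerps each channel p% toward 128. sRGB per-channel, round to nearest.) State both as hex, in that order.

#7abd31, #79cc1d

38% tone:
  R: 119 + 0.38×(128−119) = 119 + 3.42 = 122.42 → 122
  G: 226 + 0.38×(128−226) = 226 − 37.24 = 188.76 → 189
  B: 1 + 0.38×(128−1) = 1 + 48.26 = 49.26 → 49
  → #7abd31
22% tone:
  R: 119 + 1.98 = 120.98 → 121
  G: 226 − 21.56 = 204.44 → 204
  B: 1 + 0.22×(128−1) = 1 + 27.94 = 28.94 → 29
  → #79cc1d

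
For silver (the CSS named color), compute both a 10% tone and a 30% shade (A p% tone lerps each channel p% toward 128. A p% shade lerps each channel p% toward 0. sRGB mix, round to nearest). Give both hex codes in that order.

CSS silver is rgb(192, 192, 192).
10% tone:
  R: 192 − 6.4 = 185.6 → 186
  G: 192 + 0.1×(128−192) = 192 − 6.4 = 185.6 → 186
  B: 192 + 0.1×(128−192) = 192 − 6.4 = 185.6 → 186
  → #BABABA
30% shade:
  R: 192 − 57.6 = 134.4 → 134
  G: 192 + 0.3×(0−192) = 192 − 57.6 = 134.4 → 134
  B: 192 + 0.3×(0−192) = 192 − 57.6 = 134.4 → 134
  → #868686

#BABABA, #868686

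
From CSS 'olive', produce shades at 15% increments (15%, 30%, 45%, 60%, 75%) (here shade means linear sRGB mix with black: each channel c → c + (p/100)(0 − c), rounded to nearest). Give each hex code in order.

CSS olive is rgb(128, 128, 0).
15%: (128 − 19.2 = 108.8→109, 128 − 19.2 = 108.8→109, 0→0) → #6d6d00
30%: (128 − 38.4 = 89.6→90, 128 − 38.4 = 89.6→90, 0→0) → #5a5a00
45%: (128 − 57.6 = 70.4→70, 128 − 57.6 = 70.4→70, 0→0) → #464600
60%: (128 − 76.8 = 51.2→51, 128 − 76.8 = 51.2→51, 0→0) → #333300
75%: (128 − 96 = 32→32, 128 − 96 = 32→32, 0→0) → #202000

#6d6d00, #5a5a00, #464600, #333300, #202000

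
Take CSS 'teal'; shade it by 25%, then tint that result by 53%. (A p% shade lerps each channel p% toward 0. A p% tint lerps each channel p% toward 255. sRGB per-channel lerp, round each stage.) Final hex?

CSS teal is rgb(0, 128, 128).
A 25% shade moves each channel 25% toward 0:
  R: 0 + 0.25×(0−0) = 0 + 0 = 0 → 0
  G: 128 − 32 = 96 → 96
  B: 128 + 0.25×(0−128) = 128 − 32 = 96 → 96
After the shade: rgb(0, 96, 96) = #006060.
A 53% tint moves each channel 53% toward 255:
  R: 0 + 135.15 = 135.15 → 135
  G: 96 + 0.53×(255−96) = 96 + 84.27 = 180.27 → 180
  B: 96 + 0.53×(255−96) = 96 + 84.27 = 180.27 → 180
rgb(135, 180, 180) = #87B4B4.

#87B4B4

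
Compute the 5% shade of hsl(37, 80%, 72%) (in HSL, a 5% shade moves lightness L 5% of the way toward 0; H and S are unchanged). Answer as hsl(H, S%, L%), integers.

L moves 5% from 72 toward 0: 72 − 3.6 = 68.4 → 68.
H and S are unchanged.

hsl(37, 80%, 68%)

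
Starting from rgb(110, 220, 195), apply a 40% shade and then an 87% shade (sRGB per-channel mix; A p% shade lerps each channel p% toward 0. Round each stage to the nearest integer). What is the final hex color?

A 40% shade moves each channel 40% toward 0:
  R: 110 + 0.4×(0−110) = 110 − 44 = 66 → 66
  G: 220 + 0.4×(0−220) = 220 − 88 = 132 → 132
  B: 195 + 0.4×(0−195) = 195 − 78 = 117 → 117
After the shade: rgb(66, 132, 117) = #428475.
Per channel, c → c + 0.87(0 − c):
  R: 66 + 0.87×(0−66) = 66 − 57.42 = 8.58 → 9
  G: 132 − 114.84 = 17.16 → 17
  B: 117 − 101.79 = 15.21 → 15
rgb(9, 17, 15) = #09110F.

#09110F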